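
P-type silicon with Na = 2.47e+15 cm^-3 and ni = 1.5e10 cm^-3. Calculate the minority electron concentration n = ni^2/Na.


Step 1: Majority hole concentration p ≈ Na = 2.47e+15 cm^-3
Step 2: n = ni^2 / Na = (1.5e10)^2 / 2.47e+15
Step 3: n = 9.11e+04 cm^-3

9.11e+04


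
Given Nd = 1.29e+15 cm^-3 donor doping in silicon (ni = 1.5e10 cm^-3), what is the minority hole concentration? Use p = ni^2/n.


Step 1: Since Nd >> ni, n ≈ Nd = 1.29e+15 cm^-3
Step 2: p = ni^2 / n = (1.5e10)^2 / 1.29e+15
Step 3: p = 2.25e20 / 1.29e+15 = 1.74e+05 cm^-3

1.74e+05


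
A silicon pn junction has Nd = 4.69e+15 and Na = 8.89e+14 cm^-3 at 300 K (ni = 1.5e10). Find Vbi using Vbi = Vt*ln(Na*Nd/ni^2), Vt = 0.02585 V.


Step 1: Compute Na*Nd/ni^2 = 8.89e+14 * 4.69e+15 / (1.5e10)^2 = 1.8531e+10
Step 2: ln(1.8531e+10) = 23.6427
Step 3: Vbi = 0.02585 * 23.6427 = 0.611 V

0.611


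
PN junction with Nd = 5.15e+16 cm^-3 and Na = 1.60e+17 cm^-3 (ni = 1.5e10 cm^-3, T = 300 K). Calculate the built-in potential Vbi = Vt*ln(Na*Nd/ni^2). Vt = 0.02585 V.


Step 1: Compute Na*Nd/ni^2 = 1.60e+17 * 5.15e+16 / (1.5e10)^2 = 3.6622e+13
Step 2: ln(3.6622e+13) = 31.2317
Step 3: Vbi = 0.02585 * 31.2317 = 0.807 V

0.807


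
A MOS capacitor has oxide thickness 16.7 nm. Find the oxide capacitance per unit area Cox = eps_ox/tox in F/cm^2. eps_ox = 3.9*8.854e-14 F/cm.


Step 1: eps_ox = 3.9 * 8.854e-14 = 3.45306e-13 F/cm
Step 2: tox in cm = 16.7 nm * 1e-7 = 1.6700e-06 cm
Step 3: Cox = 3.45306e-13 / 1.6700e-06 = 2.07e-07 F/cm^2

2.07e-07


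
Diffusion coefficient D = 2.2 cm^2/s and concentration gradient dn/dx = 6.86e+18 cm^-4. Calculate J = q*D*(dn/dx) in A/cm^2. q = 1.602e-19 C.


Step 1: J = q * D * (dn/dx)
Step 2: J = 1.602e-19 * 2.2 * 6.86e+18
Step 3: J = 2.42e+00 A/cm^2

2.42e+00


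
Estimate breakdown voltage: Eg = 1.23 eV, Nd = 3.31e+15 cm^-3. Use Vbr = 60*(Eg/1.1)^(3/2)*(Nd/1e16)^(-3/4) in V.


Step 1: Eg/1.1 = 1.23/1.1 = 1.118182
Step 2: (Eg/1.1)^1.5 = 1.118182^1.5 = 1.182412
Step 3: (Nd/1e16)^(-0.75) = (0.331)^(-0.75) = 2.291548
Step 4: Vbr = 60 * 1.182412 * 2.291548 = 162.6 V

162.6


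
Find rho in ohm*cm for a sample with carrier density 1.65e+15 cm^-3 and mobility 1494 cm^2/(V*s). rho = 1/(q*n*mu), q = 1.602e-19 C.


Step 1: sigma = q * n * mu = 1.602e-19 * 1.65e+15 * 1494 = 3.94909e-01 S/cm
Step 2: rho = 1 / sigma = 1 / 3.94909e-01 = 2.532 ohm*cm

2.532


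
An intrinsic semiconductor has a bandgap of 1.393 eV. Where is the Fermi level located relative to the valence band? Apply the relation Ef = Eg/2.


Step 1: For an intrinsic semiconductor, the Fermi level sits at midgap.
Step 2: Ef = Eg / 2 = 1.393 / 2 = 0.6965 eV

0.6965


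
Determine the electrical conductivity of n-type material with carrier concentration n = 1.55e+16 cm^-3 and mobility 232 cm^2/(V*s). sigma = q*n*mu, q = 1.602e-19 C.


Step 1: sigma = q * n * mu
Step 2: sigma = 1.602e-19 * 1.55e+16 * 232
Step 3: sigma = 5.761e-01 S/cm

5.761e-01


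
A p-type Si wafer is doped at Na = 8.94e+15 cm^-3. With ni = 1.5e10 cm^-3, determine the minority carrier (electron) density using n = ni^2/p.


Step 1: Majority hole concentration p ≈ Na = 8.94e+15 cm^-3
Step 2: n = ni^2 / Na = (1.5e10)^2 / 8.94e+15
Step 3: n = 2.52e+04 cm^-3

2.52e+04


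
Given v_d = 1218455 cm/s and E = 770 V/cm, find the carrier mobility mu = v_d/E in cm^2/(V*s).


Step 1: mu = v_d / E
Step 2: mu = 1218455 / 770
Step 3: mu = 1582.41 cm^2/(V*s)

1582.41


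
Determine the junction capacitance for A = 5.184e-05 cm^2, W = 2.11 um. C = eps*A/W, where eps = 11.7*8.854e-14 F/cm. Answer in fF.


Step 1: eps_Si = 11.7 * 8.854e-14 = 1.035918e-12 F/cm
Step 2: W in cm = 2.11 * 1e-4 = 2.11e-04 cm
Step 3: C = 1.035918e-12 * 5.184e-05 / 2.11e-04 = 2.545118e-13 F
Step 4: C = 254.51 fF

254.51


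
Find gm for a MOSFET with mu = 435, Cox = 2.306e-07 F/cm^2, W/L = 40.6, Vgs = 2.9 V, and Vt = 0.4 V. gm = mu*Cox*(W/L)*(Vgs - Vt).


Step 1: Vov = Vgs - Vt = 2.9 - 0.4 = 2.5 V
Step 2: gm = mu * Cox * (W/L) * Vov
Step 3: gm = 435 * 2.306e-07 * 40.6 * 2.5 = 1.02e-02 S

1.02e-02


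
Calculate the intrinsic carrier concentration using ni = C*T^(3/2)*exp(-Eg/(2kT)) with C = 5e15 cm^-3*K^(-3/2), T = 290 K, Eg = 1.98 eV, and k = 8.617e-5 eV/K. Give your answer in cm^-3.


Step 1: Compute kT = 8.617e-5 * 290 = 0.0249893 eV
Step 2: Exponent = -Eg/(2kT) = -1.98/(2*0.0249893) = -39.61696
Step 3: T^(3/2) = 290^1.5 = 4938.52
Step 4: ni = 5e15 * 4938.52 * exp(-39.61696) = 1.54e+02 cm^-3

1.54e+02


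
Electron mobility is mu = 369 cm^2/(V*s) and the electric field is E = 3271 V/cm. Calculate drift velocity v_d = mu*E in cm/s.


Step 1: v_d = mu * E
Step 2: v_d = 369 * 3271 = 1206999
Step 3: v_d = 1.21e+06 cm/s

1.21e+06


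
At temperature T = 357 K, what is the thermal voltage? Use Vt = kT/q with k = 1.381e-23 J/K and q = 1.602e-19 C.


Step 1: kT = 1.381e-23 * 357 = 4.93017e-21 J
Step 2: Vt = kT/q = 4.93017e-21 / 1.602e-19
Step 3: Vt = 0.03078 V

0.03078


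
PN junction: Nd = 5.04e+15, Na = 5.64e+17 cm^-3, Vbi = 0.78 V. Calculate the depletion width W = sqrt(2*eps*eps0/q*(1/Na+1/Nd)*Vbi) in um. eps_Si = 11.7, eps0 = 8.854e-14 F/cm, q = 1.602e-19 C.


Step 1: 1/Na + 1/Nd = 1/5.64e+17 + 1/5.04e+15 = 2.00186e-16
Step 2: 2*eps*eps0/q = 2*11.7*8.854e-14/1.602e-19 = 1.293281e+07
Step 3: W^2 = 1.293281e+07 * 2.00186e-16 * 0.78 = 2.01939e-09
Step 4: W = sqrt(2.01939e-09) = 4.494e-05 cm = 0.4494 um

0.4494


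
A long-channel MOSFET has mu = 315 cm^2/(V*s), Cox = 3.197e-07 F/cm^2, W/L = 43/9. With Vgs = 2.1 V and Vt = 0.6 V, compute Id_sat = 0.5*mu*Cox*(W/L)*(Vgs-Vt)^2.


Step 1: Overdrive voltage Vov = Vgs - Vt = 2.1 - 0.6 = 1.5 V
Step 2: W/L = 43/9 = 4.77778
Step 3: Id = 0.5 * 315 * 3.197e-07 * 4.77778 * 1.5^2
Step 4: Id = 5.41e-04 A

5.41e-04


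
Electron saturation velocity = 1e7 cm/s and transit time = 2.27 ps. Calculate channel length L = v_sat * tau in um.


Step 1: tau in seconds = 2.27 ps * 1e-12 = 2.2700e-12 s
Step 2: L = v_sat * tau = 1e7 * 2.2700e-12 = 2.2700e-05 cm
Step 3: L in um = 2.2700e-05 * 1e4 = 0.227 um

0.227


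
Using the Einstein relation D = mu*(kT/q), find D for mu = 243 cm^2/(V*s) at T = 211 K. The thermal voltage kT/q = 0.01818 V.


Step 1: D = mu * (kT/q)
Step 2: D = 243 * 0.01818
Step 3: D = 4.42 cm^2/s

4.42


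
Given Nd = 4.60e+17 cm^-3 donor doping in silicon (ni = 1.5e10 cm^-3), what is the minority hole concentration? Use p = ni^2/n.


Step 1: Since Nd >> ni, n ≈ Nd = 4.60e+17 cm^-3
Step 2: p = ni^2 / n = (1.5e10)^2 / 4.60e+17
Step 3: p = 2.25e20 / 4.60e+17 = 4.89e+02 cm^-3

4.89e+02


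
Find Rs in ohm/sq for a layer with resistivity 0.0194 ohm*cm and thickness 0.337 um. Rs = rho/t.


Step 1: Convert thickness to cm: t = 0.337 um = 3.3700e-05 cm
Step 2: Rs = rho / t = 0.0194 / 3.3700e-05
Step 3: Rs = 575.7 ohm/sq

575.7


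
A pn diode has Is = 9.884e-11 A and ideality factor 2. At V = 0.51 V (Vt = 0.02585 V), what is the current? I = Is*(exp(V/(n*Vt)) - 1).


Step 1: V/(n*Vt) = 0.51/(2*0.02585) = 9.8646
Step 2: exp(9.8646) = 1.9237e+04
Step 3: I = 9.884e-11 * (1.9237e+04 - 1) = 1.90e-06 A

1.90e-06


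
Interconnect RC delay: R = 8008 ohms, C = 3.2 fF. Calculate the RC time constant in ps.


Step 1: tau = R * C
Step 2: tau = 8008 * 3.2 fF = 8008 * 3.2e-15 F
Step 3: tau = 2.56256e-11 s = 25.6256 ps

25.6256


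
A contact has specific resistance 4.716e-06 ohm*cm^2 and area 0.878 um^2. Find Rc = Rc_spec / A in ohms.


Step 1: Convert area to cm^2: 0.878 um^2 = 8.7800e-09 cm^2
Step 2: Rc = Rc_spec / A = 4.716e-06 / 8.7800e-09
Step 3: Rc = 5.37e+02 ohms

5.37e+02


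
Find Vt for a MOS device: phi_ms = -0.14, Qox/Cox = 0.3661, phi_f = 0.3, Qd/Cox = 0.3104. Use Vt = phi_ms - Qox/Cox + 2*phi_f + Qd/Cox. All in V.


Step 1: Vt = phi_ms - Qox/Cox + 2*phi_f + Qd/Cox
Step 2: Vt = -0.14 - 0.3661 + 2*0.3 + 0.3104
Step 3: Vt = -0.14 - 0.3661 + 0.6 + 0.3104
Step 4: Vt = 0.4043 V

0.4043


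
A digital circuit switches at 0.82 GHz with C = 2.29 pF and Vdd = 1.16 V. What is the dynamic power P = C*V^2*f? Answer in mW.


Step 1: V^2 = 1.16^2 = 1.3456 V^2
Step 2: P = C*V^2*f = 2.29e-12 F * 1.3456 * 0.82e9 Hz
Step 3: P = 2.52676768e-03 W
Step 4: P = 2.527 mW

2.527


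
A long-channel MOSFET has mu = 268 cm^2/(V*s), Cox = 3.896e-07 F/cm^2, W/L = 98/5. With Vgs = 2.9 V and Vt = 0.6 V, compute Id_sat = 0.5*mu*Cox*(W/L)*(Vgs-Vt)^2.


Step 1: Overdrive voltage Vov = Vgs - Vt = 2.9 - 0.6 = 2.3 V
Step 2: W/L = 98/5 = 19.6
Step 3: Id = 0.5 * 268 * 3.896e-07 * 19.6 * 2.3^2
Step 4: Id = 5.41e-03 A

5.41e-03


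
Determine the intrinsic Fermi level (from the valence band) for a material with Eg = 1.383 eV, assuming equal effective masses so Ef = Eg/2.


Step 1: For an intrinsic semiconductor, the Fermi level sits at midgap.
Step 2: Ef = Eg / 2 = 1.383 / 2 = 0.6915 eV

0.6915


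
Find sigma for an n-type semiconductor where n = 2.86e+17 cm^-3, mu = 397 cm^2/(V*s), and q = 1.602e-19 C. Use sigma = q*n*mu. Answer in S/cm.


Step 1: sigma = q * n * mu
Step 2: sigma = 1.602e-19 * 2.86e+17 * 397
Step 3: sigma = 1.819e+01 S/cm

1.819e+01


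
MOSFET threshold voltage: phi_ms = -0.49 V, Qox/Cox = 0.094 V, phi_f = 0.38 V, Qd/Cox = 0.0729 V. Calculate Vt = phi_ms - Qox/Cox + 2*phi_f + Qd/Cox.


Step 1: Vt = phi_ms - Qox/Cox + 2*phi_f + Qd/Cox
Step 2: Vt = -0.49 - 0.094 + 2*0.38 + 0.0729
Step 3: Vt = -0.49 - 0.094 + 0.76 + 0.0729
Step 4: Vt = 0.2489 V

0.2489


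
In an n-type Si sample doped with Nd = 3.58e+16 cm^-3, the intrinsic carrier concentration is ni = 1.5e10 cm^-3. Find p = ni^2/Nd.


Step 1: Since Nd >> ni, n ≈ Nd = 3.58e+16 cm^-3
Step 2: p = ni^2 / n = (1.5e10)^2 / 3.58e+16
Step 3: p = 2.25e20 / 3.58e+16 = 6.28e+03 cm^-3

6.28e+03


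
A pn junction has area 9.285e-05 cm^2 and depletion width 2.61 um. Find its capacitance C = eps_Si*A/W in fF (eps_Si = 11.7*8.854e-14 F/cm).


Step 1: eps_Si = 11.7 * 8.854e-14 = 1.035918e-12 F/cm
Step 2: W in cm = 2.61 * 1e-4 = 2.61e-04 cm
Step 3: C = 1.035918e-12 * 9.285e-05 / 2.61e-04 = 3.685249e-13 F
Step 4: C = 368.52 fF

368.52


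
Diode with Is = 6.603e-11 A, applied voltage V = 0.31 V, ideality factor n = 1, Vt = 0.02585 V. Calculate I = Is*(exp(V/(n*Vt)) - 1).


Step 1: V/(n*Vt) = 0.31/(1*0.02585) = 11.9923
Step 2: exp(11.9923) = 1.6151e+05
Step 3: I = 6.603e-11 * (1.6151e+05 - 1) = 1.07e-05 A

1.07e-05


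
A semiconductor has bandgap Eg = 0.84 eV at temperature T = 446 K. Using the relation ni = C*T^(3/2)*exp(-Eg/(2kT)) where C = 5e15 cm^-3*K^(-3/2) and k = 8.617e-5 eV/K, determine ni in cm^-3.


Step 1: Compute kT = 8.617e-5 * 446 = 0.03843182 eV
Step 2: Exponent = -Eg/(2kT) = -0.84/(2*0.03843182) = -10.92844
Step 3: T^(3/2) = 446^1.5 = 9418.95
Step 4: ni = 5e15 * 9418.95 * exp(-10.92844) = 8.45e+14 cm^-3

8.45e+14


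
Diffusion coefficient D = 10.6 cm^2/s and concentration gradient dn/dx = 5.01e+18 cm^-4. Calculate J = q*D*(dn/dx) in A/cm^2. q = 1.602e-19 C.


Step 1: J = q * D * (dn/dx)
Step 2: J = 1.602e-19 * 10.6 * 5.01e+18
Step 3: J = 8.51e+00 A/cm^2

8.51e+00


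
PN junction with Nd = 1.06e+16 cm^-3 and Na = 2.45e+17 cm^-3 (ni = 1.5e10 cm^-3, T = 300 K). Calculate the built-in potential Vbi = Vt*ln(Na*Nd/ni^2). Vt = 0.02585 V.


Step 1: Compute Na*Nd/ni^2 = 2.45e+17 * 1.06e+16 / (1.5e10)^2 = 1.1542e+13
Step 2: ln(1.1542e+13) = 30.0770
Step 3: Vbi = 0.02585 * 30.0770 = 0.777 V

0.777


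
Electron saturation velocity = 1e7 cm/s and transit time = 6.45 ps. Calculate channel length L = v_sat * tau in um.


Step 1: tau in seconds = 6.45 ps * 1e-12 = 6.4500e-12 s
Step 2: L = v_sat * tau = 1e7 * 6.4500e-12 = 6.4500e-05 cm
Step 3: L in um = 6.4500e-05 * 1e4 = 0.645 um

0.645


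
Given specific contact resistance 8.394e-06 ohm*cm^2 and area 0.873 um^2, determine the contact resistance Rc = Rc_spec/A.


Step 1: Convert area to cm^2: 0.873 um^2 = 8.7300e-09 cm^2
Step 2: Rc = Rc_spec / A = 8.394e-06 / 8.7300e-09
Step 3: Rc = 9.62e+02 ohms

9.62e+02


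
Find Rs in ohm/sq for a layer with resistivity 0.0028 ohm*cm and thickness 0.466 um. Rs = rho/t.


Step 1: Convert thickness to cm: t = 0.466 um = 4.6600e-05 cm
Step 2: Rs = rho / t = 0.0028 / 4.6600e-05
Step 3: Rs = 60.1 ohm/sq

60.1


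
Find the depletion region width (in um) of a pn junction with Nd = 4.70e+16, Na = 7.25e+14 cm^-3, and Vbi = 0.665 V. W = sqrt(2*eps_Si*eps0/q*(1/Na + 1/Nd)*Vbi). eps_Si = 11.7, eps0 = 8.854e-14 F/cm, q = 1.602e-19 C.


Step 1: 1/Na + 1/Nd = 1/7.25e+14 + 1/4.70e+16 = 1.40059e-15
Step 2: 2*eps*eps0/q = 2*11.7*8.854e-14/1.602e-19 = 1.293281e+07
Step 3: W^2 = 1.293281e+07 * 1.40059e-15 * 0.665 = 1.20455e-08
Step 4: W = sqrt(1.20455e-08) = 1.098e-04 cm = 1.098 um

1.098


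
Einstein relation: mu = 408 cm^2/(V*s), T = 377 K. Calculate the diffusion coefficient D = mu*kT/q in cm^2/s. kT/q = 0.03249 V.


Step 1: D = mu * (kT/q)
Step 2: D = 408 * 0.03249
Step 3: D = 13.26 cm^2/s

13.26


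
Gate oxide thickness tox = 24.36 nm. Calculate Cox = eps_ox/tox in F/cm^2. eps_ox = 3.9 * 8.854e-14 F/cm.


Step 1: eps_ox = 3.9 * 8.854e-14 = 3.45306e-13 F/cm
Step 2: tox in cm = 24.36 nm * 1e-7 = 2.4360e-06 cm
Step 3: Cox = 3.45306e-13 / 2.4360e-06 = 1.42e-07 F/cm^2

1.42e-07


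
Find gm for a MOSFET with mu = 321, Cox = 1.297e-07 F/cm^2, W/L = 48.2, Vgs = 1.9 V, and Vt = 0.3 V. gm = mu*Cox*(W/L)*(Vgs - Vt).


Step 1: Vov = Vgs - Vt = 1.9 - 0.3 = 1.6 V
Step 2: gm = mu * Cox * (W/L) * Vov
Step 3: gm = 321 * 1.297e-07 * 48.2 * 1.6 = 3.21e-03 S

3.21e-03


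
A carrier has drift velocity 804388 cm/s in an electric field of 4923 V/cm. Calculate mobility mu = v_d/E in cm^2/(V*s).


Step 1: mu = v_d / E
Step 2: mu = 804388 / 4923
Step 3: mu = 163.39 cm^2/(V*s)

163.39


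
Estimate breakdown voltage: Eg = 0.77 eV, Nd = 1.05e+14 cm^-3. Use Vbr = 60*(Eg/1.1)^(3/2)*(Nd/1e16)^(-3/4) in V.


Step 1: Eg/1.1 = 0.77/1.1 = 0.700000
Step 2: (Eg/1.1)^1.5 = 0.700000^1.5 = 0.585662
Step 3: (Nd/1e16)^(-0.75) = (0.0105)^(-0.75) = 30.486532
Step 4: Vbr = 60 * 0.585662 * 30.486532 = 1071.3 V

1071.3


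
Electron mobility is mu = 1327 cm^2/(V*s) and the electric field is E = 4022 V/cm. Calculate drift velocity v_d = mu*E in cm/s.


Step 1: v_d = mu * E
Step 2: v_d = 1327 * 4022 = 5337194
Step 3: v_d = 5.34e+06 cm/s

5.34e+06


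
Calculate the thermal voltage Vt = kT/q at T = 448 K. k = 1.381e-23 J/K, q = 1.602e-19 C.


Step 1: kT = 1.381e-23 * 448 = 6.18688e-21 J
Step 2: Vt = kT/q = 6.18688e-21 / 1.602e-19
Step 3: Vt = 0.03862 V

0.03862


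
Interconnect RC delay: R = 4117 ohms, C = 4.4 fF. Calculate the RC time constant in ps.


Step 1: tau = R * C
Step 2: tau = 4117 * 4.4 fF = 4117 * 4.4e-15 F
Step 3: tau = 1.81148e-11 s = 18.1148 ps

18.1148


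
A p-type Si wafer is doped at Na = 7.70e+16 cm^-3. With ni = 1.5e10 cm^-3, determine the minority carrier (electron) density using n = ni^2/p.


Step 1: Majority hole concentration p ≈ Na = 7.70e+16 cm^-3
Step 2: n = ni^2 / Na = (1.5e10)^2 / 7.70e+16
Step 3: n = 2.92e+03 cm^-3

2.92e+03


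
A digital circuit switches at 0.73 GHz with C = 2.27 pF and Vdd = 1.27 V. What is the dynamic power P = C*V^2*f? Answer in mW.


Step 1: V^2 = 1.27^2 = 1.6129 V^2
Step 2: P = C*V^2*f = 2.27e-12 F * 1.6129 * 0.73e9 Hz
Step 3: P = 2.67273659e-03 W
Step 4: P = 2.673 mW

2.673


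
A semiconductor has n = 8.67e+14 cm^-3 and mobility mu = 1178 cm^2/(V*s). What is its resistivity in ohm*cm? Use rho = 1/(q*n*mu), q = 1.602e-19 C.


Step 1: sigma = q * n * mu = 1.602e-19 * 8.67e+14 * 1178 = 1.63616e-01 S/cm
Step 2: rho = 1 / sigma = 1 / 1.63616e-01 = 6.112 ohm*cm

6.112


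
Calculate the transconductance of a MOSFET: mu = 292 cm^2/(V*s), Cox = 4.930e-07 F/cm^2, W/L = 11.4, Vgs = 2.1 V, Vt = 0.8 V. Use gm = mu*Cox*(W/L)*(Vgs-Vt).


Step 1: Vov = Vgs - Vt = 2.1 - 0.8 = 1.3 V
Step 2: gm = mu * Cox * (W/L) * Vov
Step 3: gm = 292 * 4.930e-07 * 11.4 * 1.3 = 2.13e-03 S

2.13e-03


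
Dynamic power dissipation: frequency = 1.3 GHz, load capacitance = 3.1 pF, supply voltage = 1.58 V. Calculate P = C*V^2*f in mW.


Step 1: V^2 = 1.58^2 = 2.4964 V^2
Step 2: P = C*V^2*f = 3.1e-12 F * 2.4964 * 1.3e9 Hz
Step 3: P = 1.0060492e-02 W
Step 4: P = 10.06 mW

10.06


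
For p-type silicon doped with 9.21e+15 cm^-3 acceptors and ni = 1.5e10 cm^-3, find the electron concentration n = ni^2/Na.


Step 1: Majority hole concentration p ≈ Na = 9.21e+15 cm^-3
Step 2: n = ni^2 / Na = (1.5e10)^2 / 9.21e+15
Step 3: n = 2.44e+04 cm^-3

2.44e+04


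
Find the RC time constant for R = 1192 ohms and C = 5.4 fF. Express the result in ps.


Step 1: tau = R * C
Step 2: tau = 1192 * 5.4 fF = 1192 * 5.4e-15 F
Step 3: tau = 6.4368e-12 s = 6.4368 ps

6.4368


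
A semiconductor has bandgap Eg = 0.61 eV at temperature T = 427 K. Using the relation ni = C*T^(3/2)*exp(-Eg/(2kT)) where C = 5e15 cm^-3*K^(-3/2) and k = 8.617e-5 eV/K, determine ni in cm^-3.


Step 1: Compute kT = 8.617e-5 * 427 = 0.03679459 eV
Step 2: Exponent = -Eg/(2kT) = -0.61/(2*0.03679459) = -8.28926
Step 3: T^(3/2) = 427^1.5 = 8823.52
Step 4: ni = 5e15 * 8823.52 * exp(-8.28926) = 1.11e+16 cm^-3

1.11e+16


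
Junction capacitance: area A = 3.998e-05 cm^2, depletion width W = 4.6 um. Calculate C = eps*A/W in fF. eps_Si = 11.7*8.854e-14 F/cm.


Step 1: eps_Si = 11.7 * 8.854e-14 = 1.035918e-12 F/cm
Step 2: W in cm = 4.6 * 1e-4 = 4.60e-04 cm
Step 3: C = 1.035918e-12 * 3.998e-05 / 4.60e-04 = 9.003479e-14 F
Step 4: C = 90.03 fF

90.03


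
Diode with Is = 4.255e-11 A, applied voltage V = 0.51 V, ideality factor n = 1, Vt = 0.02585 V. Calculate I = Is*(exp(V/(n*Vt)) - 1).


Step 1: V/(n*Vt) = 0.51/(1*0.02585) = 19.7292
Step 2: exp(19.7292) = 3.7007e+08
Step 3: I = 4.255e-11 * (3.7007e+08 - 1) = 1.57e-02 A

1.57e-02


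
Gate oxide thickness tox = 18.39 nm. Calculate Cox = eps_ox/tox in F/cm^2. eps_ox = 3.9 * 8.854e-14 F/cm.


Step 1: eps_ox = 3.9 * 8.854e-14 = 3.45306e-13 F/cm
Step 2: tox in cm = 18.39 nm * 1e-7 = 1.8390e-06 cm
Step 3: Cox = 3.45306e-13 / 1.8390e-06 = 1.88e-07 F/cm^2

1.88e-07


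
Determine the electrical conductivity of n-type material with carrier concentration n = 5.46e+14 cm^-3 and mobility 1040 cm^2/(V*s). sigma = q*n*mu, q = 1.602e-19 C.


Step 1: sigma = q * n * mu
Step 2: sigma = 1.602e-19 * 5.46e+14 * 1040
Step 3: sigma = 9.097e-02 S/cm

9.097e-02


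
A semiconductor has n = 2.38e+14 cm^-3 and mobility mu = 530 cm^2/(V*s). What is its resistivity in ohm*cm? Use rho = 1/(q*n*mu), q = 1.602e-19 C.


Step 1: sigma = q * n * mu = 1.602e-19 * 2.38e+14 * 530 = 2.02076e-02 S/cm
Step 2: rho = 1 / sigma = 1 / 2.02076e-02 = 49.49 ohm*cm

49.49


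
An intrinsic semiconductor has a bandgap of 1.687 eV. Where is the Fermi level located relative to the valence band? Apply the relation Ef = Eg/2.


Step 1: For an intrinsic semiconductor, the Fermi level sits at midgap.
Step 2: Ef = Eg / 2 = 1.687 / 2 = 0.8435 eV

0.8435


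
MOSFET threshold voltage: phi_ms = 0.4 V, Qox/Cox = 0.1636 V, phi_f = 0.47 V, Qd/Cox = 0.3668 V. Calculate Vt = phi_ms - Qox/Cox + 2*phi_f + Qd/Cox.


Step 1: Vt = phi_ms - Qox/Cox + 2*phi_f + Qd/Cox
Step 2: Vt = 0.4 - 0.1636 + 2*0.47 + 0.3668
Step 3: Vt = 0.4 - 0.1636 + 0.94 + 0.3668
Step 4: Vt = 1.5432 V

1.5432


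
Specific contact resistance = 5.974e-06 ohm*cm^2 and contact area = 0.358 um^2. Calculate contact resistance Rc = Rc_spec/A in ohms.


Step 1: Convert area to cm^2: 0.358 um^2 = 3.5800e-09 cm^2
Step 2: Rc = Rc_spec / A = 5.974e-06 / 3.5800e-09
Step 3: Rc = 1.67e+03 ohms

1.67e+03


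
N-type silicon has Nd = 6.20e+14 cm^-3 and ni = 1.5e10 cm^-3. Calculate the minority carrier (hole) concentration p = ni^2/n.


Step 1: Since Nd >> ni, n ≈ Nd = 6.20e+14 cm^-3
Step 2: p = ni^2 / n = (1.5e10)^2 / 6.20e+14
Step 3: p = 2.25e20 / 6.20e+14 = 3.63e+05 cm^-3

3.63e+05


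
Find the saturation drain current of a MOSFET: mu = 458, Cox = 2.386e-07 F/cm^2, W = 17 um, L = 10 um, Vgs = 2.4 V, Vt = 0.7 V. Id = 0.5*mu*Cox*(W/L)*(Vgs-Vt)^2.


Step 1: Overdrive voltage Vov = Vgs - Vt = 2.4 - 0.7 = 1.7 V
Step 2: W/L = 17/10 = 1.7
Step 3: Id = 0.5 * 458 * 2.386e-07 * 1.7 * 1.7^2
Step 4: Id = 2.68e-04 A

2.68e-04


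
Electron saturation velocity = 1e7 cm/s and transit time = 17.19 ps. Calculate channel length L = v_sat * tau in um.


Step 1: tau in seconds = 17.19 ps * 1e-12 = 1.7190e-11 s
Step 2: L = v_sat * tau = 1e7 * 1.7190e-11 = 1.7190e-04 cm
Step 3: L in um = 1.7190e-04 * 1e4 = 1.719 um

1.719


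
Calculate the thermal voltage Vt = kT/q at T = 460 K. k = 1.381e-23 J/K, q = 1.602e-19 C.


Step 1: kT = 1.381e-23 * 460 = 6.3526e-21 J
Step 2: Vt = kT/q = 6.3526e-21 / 1.602e-19
Step 3: Vt = 0.03965 V

0.03965


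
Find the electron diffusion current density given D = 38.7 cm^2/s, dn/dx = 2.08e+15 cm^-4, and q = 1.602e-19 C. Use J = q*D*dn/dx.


Step 1: J = q * D * (dn/dx)
Step 2: J = 1.602e-19 * 38.7 * 2.08e+15
Step 3: J = 1.29e-02 A/cm^2

1.29e-02


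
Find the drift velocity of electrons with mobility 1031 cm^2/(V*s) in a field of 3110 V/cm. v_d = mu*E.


Step 1: v_d = mu * E
Step 2: v_d = 1031 * 3110 = 3206410
Step 3: v_d = 3.21e+06 cm/s

3.21e+06


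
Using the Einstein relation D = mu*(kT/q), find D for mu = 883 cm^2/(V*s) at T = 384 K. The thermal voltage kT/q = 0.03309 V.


Step 1: D = mu * (kT/q)
Step 2: D = 883 * 0.03309
Step 3: D = 29.22 cm^2/s

29.22


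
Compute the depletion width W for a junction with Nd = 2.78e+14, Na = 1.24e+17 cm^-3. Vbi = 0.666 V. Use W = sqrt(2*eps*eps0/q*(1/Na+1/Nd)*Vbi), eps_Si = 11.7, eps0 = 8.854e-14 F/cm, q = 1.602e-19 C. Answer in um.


Step 1: 1/Na + 1/Nd = 1/1.24e+17 + 1/2.78e+14 = 3.60519e-15
Step 2: 2*eps*eps0/q = 2*11.7*8.854e-14/1.602e-19 = 1.293281e+07
Step 3: W^2 = 1.293281e+07 * 3.60519e-15 * 0.666 = 3.10524e-08
Step 4: W = sqrt(3.10524e-08) = 1.762e-04 cm = 1.762 um

1.762


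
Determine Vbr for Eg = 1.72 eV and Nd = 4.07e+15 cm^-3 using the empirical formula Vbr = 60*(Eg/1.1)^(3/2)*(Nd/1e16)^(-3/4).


Step 1: Eg/1.1 = 1.72/1.1 = 1.563636
Step 2: (Eg/1.1)^1.5 = 1.563636^1.5 = 1.955255
Step 3: (Nd/1e16)^(-0.75) = (0.407)^(-0.75) = 1.962475
Step 4: Vbr = 60 * 1.955255 * 1.962475 = 230.2 V

230.2


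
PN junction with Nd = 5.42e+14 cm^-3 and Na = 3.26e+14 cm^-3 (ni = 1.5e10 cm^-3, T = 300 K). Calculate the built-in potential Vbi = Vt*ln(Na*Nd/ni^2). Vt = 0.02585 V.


Step 1: Compute Na*Nd/ni^2 = 3.26e+14 * 5.42e+14 / (1.5e10)^2 = 7.8530e+08
Step 2: ln(7.8530e+08) = 20.4816
Step 3: Vbi = 0.02585 * 20.4816 = 0.529 V

0.529


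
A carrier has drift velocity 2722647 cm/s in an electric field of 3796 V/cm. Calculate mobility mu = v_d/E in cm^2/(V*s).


Step 1: mu = v_d / E
Step 2: mu = 2722647 / 3796
Step 3: mu = 717.24 cm^2/(V*s)

717.24


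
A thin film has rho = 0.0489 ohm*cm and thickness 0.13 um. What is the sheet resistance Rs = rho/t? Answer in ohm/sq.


Step 1: Convert thickness to cm: t = 0.13 um = 1.3000e-05 cm
Step 2: Rs = rho / t = 0.0489 / 1.3000e-05
Step 3: Rs = 3761.5 ohm/sq

3761.5


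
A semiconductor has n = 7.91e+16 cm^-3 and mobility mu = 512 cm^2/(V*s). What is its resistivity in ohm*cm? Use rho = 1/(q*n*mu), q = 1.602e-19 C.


Step 1: sigma = q * n * mu = 1.602e-19 * 7.91e+16 * 512 = 6.48797e+00 S/cm
Step 2: rho = 1 / sigma = 1 / 6.48797e+00 = 0.1541 ohm*cm

0.1541


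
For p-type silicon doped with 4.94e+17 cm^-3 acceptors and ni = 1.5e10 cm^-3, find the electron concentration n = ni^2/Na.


Step 1: Majority hole concentration p ≈ Na = 4.94e+17 cm^-3
Step 2: n = ni^2 / Na = (1.5e10)^2 / 4.94e+17
Step 3: n = 4.55e+02 cm^-3

4.55e+02


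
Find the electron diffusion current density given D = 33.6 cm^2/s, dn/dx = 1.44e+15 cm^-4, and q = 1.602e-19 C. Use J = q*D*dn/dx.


Step 1: J = q * D * (dn/dx)
Step 2: J = 1.602e-19 * 33.6 * 1.44e+15
Step 3: J = 7.75e-03 A/cm^2

7.75e-03


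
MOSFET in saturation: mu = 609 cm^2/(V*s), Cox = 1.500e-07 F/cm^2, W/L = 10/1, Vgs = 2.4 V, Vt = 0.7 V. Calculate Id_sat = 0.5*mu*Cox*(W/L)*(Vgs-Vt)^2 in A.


Step 1: Overdrive voltage Vov = Vgs - Vt = 2.4 - 0.7 = 1.7 V
Step 2: W/L = 10/1 = 10
Step 3: Id = 0.5 * 609 * 1.500e-07 * 10 * 1.7^2
Step 4: Id = 1.32e-03 A

1.32e-03


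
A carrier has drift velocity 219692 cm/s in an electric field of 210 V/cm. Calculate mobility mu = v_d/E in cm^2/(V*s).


Step 1: mu = v_d / E
Step 2: mu = 219692 / 210
Step 3: mu = 1046.15 cm^2/(V*s)

1046.15


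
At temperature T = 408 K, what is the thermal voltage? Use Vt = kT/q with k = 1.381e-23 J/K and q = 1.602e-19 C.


Step 1: kT = 1.381e-23 * 408 = 5.63448e-21 J
Step 2: Vt = kT/q = 5.63448e-21 / 1.602e-19
Step 3: Vt = 0.03517 V

0.03517


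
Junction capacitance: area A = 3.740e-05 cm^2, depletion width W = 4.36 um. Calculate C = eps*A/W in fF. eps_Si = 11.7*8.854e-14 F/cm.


Step 1: eps_Si = 11.7 * 8.854e-14 = 1.035918e-12 F/cm
Step 2: W in cm = 4.36 * 1e-4 = 4.36e-04 cm
Step 3: C = 1.035918e-12 * 3.740e-05 / 4.36e-04 = 8.886086e-14 F
Step 4: C = 88.86 fF

88.86


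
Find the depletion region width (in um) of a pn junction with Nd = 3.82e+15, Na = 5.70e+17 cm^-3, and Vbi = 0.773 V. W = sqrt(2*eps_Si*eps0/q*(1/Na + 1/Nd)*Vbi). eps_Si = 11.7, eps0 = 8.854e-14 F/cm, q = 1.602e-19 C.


Step 1: 1/Na + 1/Nd = 1/5.70e+17 + 1/3.82e+15 = 2.63534e-16
Step 2: 2*eps*eps0/q = 2*11.7*8.854e-14/1.602e-19 = 1.293281e+07
Step 3: W^2 = 1.293281e+07 * 2.63534e-16 * 0.773 = 2.63457e-09
Step 4: W = sqrt(2.63457e-09) = 5.133e-05 cm = 0.5133 um

0.5133


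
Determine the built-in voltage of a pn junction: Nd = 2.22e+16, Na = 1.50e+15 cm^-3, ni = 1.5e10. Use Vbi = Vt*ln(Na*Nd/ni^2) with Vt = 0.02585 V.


Step 1: Compute Na*Nd/ni^2 = 1.50e+15 * 2.22e+16 / (1.5e10)^2 = 1.4800e+11
Step 2: ln(1.4800e+11) = 25.7205
Step 3: Vbi = 0.02585 * 25.7205 = 0.665 V

0.665


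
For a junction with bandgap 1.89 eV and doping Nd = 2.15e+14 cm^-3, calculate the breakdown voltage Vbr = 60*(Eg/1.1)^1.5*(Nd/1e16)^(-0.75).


Step 1: Eg/1.1 = 1.89/1.1 = 1.718182
Step 2: (Eg/1.1)^1.5 = 1.718182^1.5 = 2.252183
Step 3: (Nd/1e16)^(-0.75) = (0.0215)^(-0.75) = 17.810297
Step 4: Vbr = 60 * 2.252183 * 17.810297 = 2406.7 V

2406.7


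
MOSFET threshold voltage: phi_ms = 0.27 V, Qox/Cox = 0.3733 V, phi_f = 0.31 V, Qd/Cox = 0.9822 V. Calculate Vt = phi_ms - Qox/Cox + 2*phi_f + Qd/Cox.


Step 1: Vt = phi_ms - Qox/Cox + 2*phi_f + Qd/Cox
Step 2: Vt = 0.27 - 0.3733 + 2*0.31 + 0.9822
Step 3: Vt = 0.27 - 0.3733 + 0.62 + 0.9822
Step 4: Vt = 1.4989 V

1.4989


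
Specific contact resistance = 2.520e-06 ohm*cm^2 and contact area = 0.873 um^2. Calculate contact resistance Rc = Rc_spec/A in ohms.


Step 1: Convert area to cm^2: 0.873 um^2 = 8.7300e-09 cm^2
Step 2: Rc = Rc_spec / A = 2.520e-06 / 8.7300e-09
Step 3: Rc = 2.89e+02 ohms

2.89e+02


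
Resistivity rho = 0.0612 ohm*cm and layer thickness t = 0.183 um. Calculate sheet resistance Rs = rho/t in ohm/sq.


Step 1: Convert thickness to cm: t = 0.183 um = 1.8300e-05 cm
Step 2: Rs = rho / t = 0.0612 / 1.8300e-05
Step 3: Rs = 3344.3 ohm/sq

3344.3


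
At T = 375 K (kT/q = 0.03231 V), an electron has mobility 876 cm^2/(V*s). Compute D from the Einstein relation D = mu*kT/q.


Step 1: D = mu * (kT/q)
Step 2: D = 876 * 0.03231
Step 3: D = 28.3 cm^2/s

28.3


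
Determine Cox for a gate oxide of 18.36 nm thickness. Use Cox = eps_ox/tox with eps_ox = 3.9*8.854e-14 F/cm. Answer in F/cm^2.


Step 1: eps_ox = 3.9 * 8.854e-14 = 3.45306e-13 F/cm
Step 2: tox in cm = 18.36 nm * 1e-7 = 1.8360e-06 cm
Step 3: Cox = 3.45306e-13 / 1.8360e-06 = 1.88e-07 F/cm^2

1.88e-07


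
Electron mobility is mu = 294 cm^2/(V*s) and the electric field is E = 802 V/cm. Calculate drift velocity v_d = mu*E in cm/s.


Step 1: v_d = mu * E
Step 2: v_d = 294 * 802 = 235788
Step 3: v_d = 2.36e+05 cm/s

2.36e+05


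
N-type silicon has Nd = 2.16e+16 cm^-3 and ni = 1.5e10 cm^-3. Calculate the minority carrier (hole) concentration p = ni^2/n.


Step 1: Since Nd >> ni, n ≈ Nd = 2.16e+16 cm^-3
Step 2: p = ni^2 / n = (1.5e10)^2 / 2.16e+16
Step 3: p = 2.25e20 / 2.16e+16 = 1.04e+04 cm^-3

1.04e+04


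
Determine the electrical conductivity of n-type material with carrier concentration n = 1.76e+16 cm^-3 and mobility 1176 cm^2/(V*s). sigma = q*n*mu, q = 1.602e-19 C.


Step 1: sigma = q * n * mu
Step 2: sigma = 1.602e-19 * 1.76e+16 * 1176
Step 3: sigma = 3.316e+00 S/cm

3.316e+00


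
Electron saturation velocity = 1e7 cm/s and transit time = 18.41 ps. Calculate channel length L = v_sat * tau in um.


Step 1: tau in seconds = 18.41 ps * 1e-12 = 1.8410e-11 s
Step 2: L = v_sat * tau = 1e7 * 1.8410e-11 = 1.8410e-04 cm
Step 3: L in um = 1.8410e-04 * 1e4 = 1.841 um

1.841


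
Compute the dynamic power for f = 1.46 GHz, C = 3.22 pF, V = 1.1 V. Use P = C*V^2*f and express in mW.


Step 1: V^2 = 1.1^2 = 1.21 V^2
Step 2: P = C*V^2*f = 3.22e-12 F * 1.21 * 1.46e9 Hz
Step 3: P = 5.688452e-03 W
Step 4: P = 5.688 mW

5.688


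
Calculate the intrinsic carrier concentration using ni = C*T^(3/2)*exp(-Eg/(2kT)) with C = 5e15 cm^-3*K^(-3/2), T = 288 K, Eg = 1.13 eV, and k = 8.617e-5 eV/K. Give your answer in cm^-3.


Step 1: Compute kT = 8.617e-5 * 288 = 0.02481696 eV
Step 2: Exponent = -Eg/(2kT) = -1.13/(2*0.02481696) = -22.76669
Step 3: T^(3/2) = 288^1.5 = 4887.52
Step 4: ni = 5e15 * 4887.52 * exp(-22.76669) = 3.17e+09 cm^-3

3.17e+09


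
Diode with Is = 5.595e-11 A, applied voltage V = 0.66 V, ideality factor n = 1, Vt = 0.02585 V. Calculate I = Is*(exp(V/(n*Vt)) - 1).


Step 1: V/(n*Vt) = 0.66/(1*0.02585) = 25.5319
Step 2: exp(25.5319) = 1.2256e+11
Step 3: I = 5.595e-11 * (1.2256e+11 - 1) = 6.86e+00 A

6.86e+00


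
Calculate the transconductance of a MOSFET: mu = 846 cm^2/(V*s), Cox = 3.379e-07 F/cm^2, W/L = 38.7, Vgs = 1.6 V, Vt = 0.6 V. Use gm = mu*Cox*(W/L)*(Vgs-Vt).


Step 1: Vov = Vgs - Vt = 1.6 - 0.6 = 1.0 V
Step 2: gm = mu * Cox * (W/L) * Vov
Step 3: gm = 846 * 3.379e-07 * 38.7 * 1.0 = 1.11e-02 S

1.11e-02


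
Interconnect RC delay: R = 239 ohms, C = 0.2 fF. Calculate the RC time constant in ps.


Step 1: tau = R * C
Step 2: tau = 239 * 0.2 fF = 239 * 2.0e-16 F
Step 3: tau = 4.78e-14 s = 0.0478 ps

0.0478


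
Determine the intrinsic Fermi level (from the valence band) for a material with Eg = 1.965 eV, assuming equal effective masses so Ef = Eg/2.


Step 1: For an intrinsic semiconductor, the Fermi level sits at midgap.
Step 2: Ef = Eg / 2 = 1.965 / 2 = 0.9825 eV

0.9825


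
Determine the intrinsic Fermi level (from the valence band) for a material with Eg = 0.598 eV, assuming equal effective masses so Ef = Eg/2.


Step 1: For an intrinsic semiconductor, the Fermi level sits at midgap.
Step 2: Ef = Eg / 2 = 0.598 / 2 = 0.299 eV

0.299


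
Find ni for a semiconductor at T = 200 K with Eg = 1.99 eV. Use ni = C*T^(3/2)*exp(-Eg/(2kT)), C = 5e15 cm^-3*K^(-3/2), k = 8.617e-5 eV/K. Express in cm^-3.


Step 1: Compute kT = 8.617e-5 * 200 = 0.017234 eV
Step 2: Exponent = -Eg/(2kT) = -1.99/(2*0.017234) = -57.73471
Step 3: T^(3/2) = 200^1.5 = 2828.43
Step 4: ni = 5e15 * 2828.43 * exp(-57.73471) = 1.19e-06 cm^-3

1.19e-06


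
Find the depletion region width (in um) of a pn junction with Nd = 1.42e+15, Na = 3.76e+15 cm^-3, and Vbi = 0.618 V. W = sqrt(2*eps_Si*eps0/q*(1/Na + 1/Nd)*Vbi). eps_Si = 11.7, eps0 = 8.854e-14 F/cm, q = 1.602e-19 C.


Step 1: 1/Na + 1/Nd = 1/3.76e+15 + 1/1.42e+15 = 9.70183e-16
Step 2: 2*eps*eps0/q = 2*11.7*8.854e-14/1.602e-19 = 1.293281e+07
Step 3: W^2 = 1.293281e+07 * 9.70183e-16 * 0.618 = 7.75416e-09
Step 4: W = sqrt(7.75416e-09) = 8.806e-05 cm = 0.8806 um

0.8806


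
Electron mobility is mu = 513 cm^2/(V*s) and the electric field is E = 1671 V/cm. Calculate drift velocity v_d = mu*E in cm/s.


Step 1: v_d = mu * E
Step 2: v_d = 513 * 1671 = 857223
Step 3: v_d = 8.57e+05 cm/s

8.57e+05


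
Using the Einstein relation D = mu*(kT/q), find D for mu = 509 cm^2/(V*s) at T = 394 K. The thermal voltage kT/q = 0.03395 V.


Step 1: D = mu * (kT/q)
Step 2: D = 509 * 0.03395
Step 3: D = 17.28 cm^2/s

17.28


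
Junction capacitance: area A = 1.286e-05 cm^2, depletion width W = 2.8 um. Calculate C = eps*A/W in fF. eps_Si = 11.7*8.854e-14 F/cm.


Step 1: eps_Si = 11.7 * 8.854e-14 = 1.035918e-12 F/cm
Step 2: W in cm = 2.8 * 1e-4 = 2.80e-04 cm
Step 3: C = 1.035918e-12 * 1.286e-05 / 2.80e-04 = 4.757823e-14 F
Step 4: C = 47.58 fF

47.58


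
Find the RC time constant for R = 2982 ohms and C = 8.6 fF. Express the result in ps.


Step 1: tau = R * C
Step 2: tau = 2982 * 8.6 fF = 2982 * 8.6e-15 F
Step 3: tau = 2.56452e-11 s = 25.6452 ps

25.6452


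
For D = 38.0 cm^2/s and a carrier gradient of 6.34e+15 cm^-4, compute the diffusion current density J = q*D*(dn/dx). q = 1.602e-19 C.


Step 1: J = q * D * (dn/dx)
Step 2: J = 1.602e-19 * 38.0 * 6.34e+15
Step 3: J = 3.86e-02 A/cm^2

3.86e-02


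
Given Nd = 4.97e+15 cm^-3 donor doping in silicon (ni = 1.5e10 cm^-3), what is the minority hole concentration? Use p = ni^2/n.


Step 1: Since Nd >> ni, n ≈ Nd = 4.97e+15 cm^-3
Step 2: p = ni^2 / n = (1.5e10)^2 / 4.97e+15
Step 3: p = 2.25e20 / 4.97e+15 = 4.53e+04 cm^-3

4.53e+04


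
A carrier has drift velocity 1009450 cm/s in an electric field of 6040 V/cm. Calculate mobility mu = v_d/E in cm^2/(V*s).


Step 1: mu = v_d / E
Step 2: mu = 1009450 / 6040
Step 3: mu = 167.13 cm^2/(V*s)

167.13


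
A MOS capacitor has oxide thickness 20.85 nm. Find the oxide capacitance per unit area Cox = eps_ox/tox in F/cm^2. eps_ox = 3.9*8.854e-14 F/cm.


Step 1: eps_ox = 3.9 * 8.854e-14 = 3.45306e-13 F/cm
Step 2: tox in cm = 20.85 nm * 1e-7 = 2.0850e-06 cm
Step 3: Cox = 3.45306e-13 / 2.0850e-06 = 1.66e-07 F/cm^2

1.66e-07


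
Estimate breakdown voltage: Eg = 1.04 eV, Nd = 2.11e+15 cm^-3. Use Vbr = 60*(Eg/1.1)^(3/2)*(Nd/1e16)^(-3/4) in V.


Step 1: Eg/1.1 = 1.04/1.1 = 0.945455
Step 2: (Eg/1.1)^1.5 = 0.945455^1.5 = 0.919309
Step 3: (Nd/1e16)^(-0.75) = (0.211)^(-0.75) = 3.212093
Step 4: Vbr = 60 * 0.919309 * 3.212093 = 177.2 V

177.2


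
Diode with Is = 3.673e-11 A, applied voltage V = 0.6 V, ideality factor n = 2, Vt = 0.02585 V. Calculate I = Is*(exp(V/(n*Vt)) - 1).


Step 1: V/(n*Vt) = 0.6/(2*0.02585) = 11.6054
Step 2: exp(11.6054) = 1.0969e+05
Step 3: I = 3.673e-11 * (1.0969e+05 - 1) = 4.03e-06 A

4.03e-06


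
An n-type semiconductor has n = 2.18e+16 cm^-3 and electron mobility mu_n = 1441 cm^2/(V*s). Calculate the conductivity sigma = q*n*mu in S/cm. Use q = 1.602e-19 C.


Step 1: sigma = q * n * mu
Step 2: sigma = 1.602e-19 * 2.18e+16 * 1441
Step 3: sigma = 5.032e+00 S/cm

5.032e+00


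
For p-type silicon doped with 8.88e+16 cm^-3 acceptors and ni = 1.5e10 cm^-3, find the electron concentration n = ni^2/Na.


Step 1: Majority hole concentration p ≈ Na = 8.88e+16 cm^-3
Step 2: n = ni^2 / Na = (1.5e10)^2 / 8.88e+16
Step 3: n = 2.53e+03 cm^-3

2.53e+03


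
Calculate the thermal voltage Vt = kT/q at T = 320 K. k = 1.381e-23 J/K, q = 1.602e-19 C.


Step 1: kT = 1.381e-23 * 320 = 4.4192e-21 J
Step 2: Vt = kT/q = 4.4192e-21 / 1.602e-19
Step 3: Vt = 0.02759 V

0.02759


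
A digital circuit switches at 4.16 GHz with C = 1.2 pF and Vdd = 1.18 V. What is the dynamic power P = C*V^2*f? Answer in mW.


Step 1: V^2 = 1.18^2 = 1.3924 V^2
Step 2: P = C*V^2*f = 1.2e-12 F * 1.3924 * 4.16e9 Hz
Step 3: P = 6.9508608e-03 W
Step 4: P = 6.951 mW

6.951


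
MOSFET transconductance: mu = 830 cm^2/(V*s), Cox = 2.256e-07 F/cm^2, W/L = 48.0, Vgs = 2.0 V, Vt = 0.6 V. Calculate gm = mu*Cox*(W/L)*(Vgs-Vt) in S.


Step 1: Vov = Vgs - Vt = 2.0 - 0.6 = 1.4 V
Step 2: gm = mu * Cox * (W/L) * Vov
Step 3: gm = 830 * 2.256e-07 * 48.0 * 1.4 = 1.26e-02 S

1.26e-02


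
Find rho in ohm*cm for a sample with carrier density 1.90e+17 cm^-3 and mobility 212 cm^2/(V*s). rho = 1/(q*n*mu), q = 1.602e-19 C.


Step 1: sigma = q * n * mu = 1.602e-19 * 1.90e+17 * 212 = 6.45286e+00 S/cm
Step 2: rho = 1 / sigma = 1 / 6.45286e+00 = 0.155 ohm*cm

0.155


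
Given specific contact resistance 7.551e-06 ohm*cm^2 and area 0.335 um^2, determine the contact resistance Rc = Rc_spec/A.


Step 1: Convert area to cm^2: 0.335 um^2 = 3.3500e-09 cm^2
Step 2: Rc = Rc_spec / A = 7.551e-06 / 3.3500e-09
Step 3: Rc = 2.25e+03 ohms

2.25e+03


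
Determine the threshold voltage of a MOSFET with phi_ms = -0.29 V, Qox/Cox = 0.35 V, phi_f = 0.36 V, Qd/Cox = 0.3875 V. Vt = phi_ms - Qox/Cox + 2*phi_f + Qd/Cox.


Step 1: Vt = phi_ms - Qox/Cox + 2*phi_f + Qd/Cox
Step 2: Vt = -0.29 - 0.35 + 2*0.36 + 0.3875
Step 3: Vt = -0.29 - 0.35 + 0.72 + 0.3875
Step 4: Vt = 0.4675 V

0.4675


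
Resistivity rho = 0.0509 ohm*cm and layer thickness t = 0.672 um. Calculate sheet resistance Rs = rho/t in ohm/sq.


Step 1: Convert thickness to cm: t = 0.672 um = 6.7200e-05 cm
Step 2: Rs = rho / t = 0.0509 / 6.7200e-05
Step 3: Rs = 757.4 ohm/sq

757.4


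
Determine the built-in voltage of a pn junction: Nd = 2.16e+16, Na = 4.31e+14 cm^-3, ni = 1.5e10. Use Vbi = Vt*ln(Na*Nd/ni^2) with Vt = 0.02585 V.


Step 1: Compute Na*Nd/ni^2 = 4.31e+14 * 2.16e+16 / (1.5e10)^2 = 4.1376e+10
Step 2: ln(4.1376e+10) = 24.4460
Step 3: Vbi = 0.02585 * 24.4460 = 0.632 V

0.632


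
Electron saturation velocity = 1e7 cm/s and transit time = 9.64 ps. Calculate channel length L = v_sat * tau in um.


Step 1: tau in seconds = 9.64 ps * 1e-12 = 9.6400e-12 s
Step 2: L = v_sat * tau = 1e7 * 9.6400e-12 = 9.6400e-05 cm
Step 3: L in um = 9.6400e-05 * 1e4 = 0.964 um

0.964


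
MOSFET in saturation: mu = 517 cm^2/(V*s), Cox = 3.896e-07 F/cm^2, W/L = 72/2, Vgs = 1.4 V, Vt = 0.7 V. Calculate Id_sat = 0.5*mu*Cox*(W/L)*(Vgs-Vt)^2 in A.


Step 1: Overdrive voltage Vov = Vgs - Vt = 1.4 - 0.7 = 0.7 V
Step 2: W/L = 72/2 = 36
Step 3: Id = 0.5 * 517 * 3.896e-07 * 36 * 0.7^2
Step 4: Id = 1.78e-03 A

1.78e-03


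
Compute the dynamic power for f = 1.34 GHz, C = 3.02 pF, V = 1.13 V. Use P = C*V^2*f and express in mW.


Step 1: V^2 = 1.13^2 = 1.2769 V^2
Step 2: P = C*V^2*f = 3.02e-12 F * 1.2769 * 1.34e9 Hz
Step 3: P = 5.16735892e-03 W
Step 4: P = 5.167 mW

5.167


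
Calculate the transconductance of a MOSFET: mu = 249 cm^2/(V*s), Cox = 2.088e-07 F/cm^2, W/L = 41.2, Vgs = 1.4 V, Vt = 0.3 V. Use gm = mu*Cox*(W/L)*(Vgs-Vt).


Step 1: Vov = Vgs - Vt = 1.4 - 0.3 = 1.1 V
Step 2: gm = mu * Cox * (W/L) * Vov
Step 3: gm = 249 * 2.088e-07 * 41.2 * 1.1 = 2.36e-03 S

2.36e-03


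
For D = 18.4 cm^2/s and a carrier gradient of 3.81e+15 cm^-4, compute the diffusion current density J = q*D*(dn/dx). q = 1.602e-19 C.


Step 1: J = q * D * (dn/dx)
Step 2: J = 1.602e-19 * 18.4 * 3.81e+15
Step 3: J = 1.12e-02 A/cm^2

1.12e-02


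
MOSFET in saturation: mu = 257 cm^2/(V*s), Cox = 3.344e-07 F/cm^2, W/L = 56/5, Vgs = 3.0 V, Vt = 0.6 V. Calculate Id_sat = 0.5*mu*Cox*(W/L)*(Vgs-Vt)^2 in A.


Step 1: Overdrive voltage Vov = Vgs - Vt = 3.0 - 0.6 = 2.4 V
Step 2: W/L = 56/5 = 11.2
Step 3: Id = 0.5 * 257 * 3.344e-07 * 11.2 * 2.4^2
Step 4: Id = 2.77e-03 A

2.77e-03


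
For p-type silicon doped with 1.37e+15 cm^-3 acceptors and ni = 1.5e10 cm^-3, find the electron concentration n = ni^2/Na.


Step 1: Majority hole concentration p ≈ Na = 1.37e+15 cm^-3
Step 2: n = ni^2 / Na = (1.5e10)^2 / 1.37e+15
Step 3: n = 1.64e+05 cm^-3

1.64e+05


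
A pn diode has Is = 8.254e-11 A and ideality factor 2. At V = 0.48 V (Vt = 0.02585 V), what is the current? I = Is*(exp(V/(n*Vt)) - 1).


Step 1: V/(n*Vt) = 0.48/(2*0.02585) = 9.2843
Step 2: exp(9.2843) = 1.0768e+04
Step 3: I = 8.254e-11 * (1.0768e+04 - 1) = 8.89e-07 A

8.89e-07


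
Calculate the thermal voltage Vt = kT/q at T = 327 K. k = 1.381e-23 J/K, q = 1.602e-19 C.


Step 1: kT = 1.381e-23 * 327 = 4.51587e-21 J
Step 2: Vt = kT/q = 4.51587e-21 / 1.602e-19
Step 3: Vt = 0.02819 V

0.02819


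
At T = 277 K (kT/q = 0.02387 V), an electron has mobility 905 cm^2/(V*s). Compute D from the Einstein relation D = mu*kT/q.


Step 1: D = mu * (kT/q)
Step 2: D = 905 * 0.02387
Step 3: D = 21.6 cm^2/s

21.6
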